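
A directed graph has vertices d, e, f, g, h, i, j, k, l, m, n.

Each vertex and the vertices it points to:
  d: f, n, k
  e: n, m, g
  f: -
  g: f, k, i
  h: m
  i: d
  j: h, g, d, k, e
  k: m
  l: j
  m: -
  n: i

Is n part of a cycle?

n is on a cycle iff n can reach itself via ≥1 edge.
n → i → d → n — yes.

Yes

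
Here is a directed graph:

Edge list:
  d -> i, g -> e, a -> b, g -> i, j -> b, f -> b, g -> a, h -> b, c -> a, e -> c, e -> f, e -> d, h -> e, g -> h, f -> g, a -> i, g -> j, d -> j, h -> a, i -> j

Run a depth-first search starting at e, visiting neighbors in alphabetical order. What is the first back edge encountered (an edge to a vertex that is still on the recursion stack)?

DFS from e (visiting neighbors in alphabetical order); mark gray on enter, black on exit:
e gray
  c gray
    a gray
      b gray
      b black
      i gray
        j gray
          j→b: b black — skip
        j black
      i black
    a black
  c black
  d gray
    d→i: i black — skip
    d→j: j black — skip
  d black
  f gray
    f→b: b black — skip
    g gray
      g→a: a black — skip
      g→e: e is gray → back edge
First back edge: g → e.

g->e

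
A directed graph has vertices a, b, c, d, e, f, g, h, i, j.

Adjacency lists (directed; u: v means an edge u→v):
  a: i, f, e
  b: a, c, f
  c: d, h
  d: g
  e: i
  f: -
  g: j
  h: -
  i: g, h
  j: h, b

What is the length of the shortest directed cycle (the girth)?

5

For each vertex v, BFS finds the shortest path from v back to v.
The shortest such closed walk is b → a → i → g → j → b, length 5.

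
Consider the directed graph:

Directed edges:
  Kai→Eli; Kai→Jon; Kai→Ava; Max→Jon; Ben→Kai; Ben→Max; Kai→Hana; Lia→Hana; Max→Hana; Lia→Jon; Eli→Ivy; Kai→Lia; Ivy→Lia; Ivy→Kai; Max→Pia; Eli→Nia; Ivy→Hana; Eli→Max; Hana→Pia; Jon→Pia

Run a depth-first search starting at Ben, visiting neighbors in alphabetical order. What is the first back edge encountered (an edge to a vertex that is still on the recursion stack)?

Ivy->Kai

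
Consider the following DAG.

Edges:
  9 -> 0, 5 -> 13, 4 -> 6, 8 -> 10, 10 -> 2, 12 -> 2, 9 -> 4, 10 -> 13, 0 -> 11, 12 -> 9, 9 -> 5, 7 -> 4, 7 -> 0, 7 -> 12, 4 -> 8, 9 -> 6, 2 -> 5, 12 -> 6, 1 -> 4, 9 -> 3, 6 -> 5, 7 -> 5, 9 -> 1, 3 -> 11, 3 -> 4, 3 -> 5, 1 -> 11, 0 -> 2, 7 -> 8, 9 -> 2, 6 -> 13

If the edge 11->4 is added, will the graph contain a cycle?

Adding 11→4 creates a cycle iff 4 can already reach 11.
Explore from 4: no path reaches 11. The graph stays acyclic.

No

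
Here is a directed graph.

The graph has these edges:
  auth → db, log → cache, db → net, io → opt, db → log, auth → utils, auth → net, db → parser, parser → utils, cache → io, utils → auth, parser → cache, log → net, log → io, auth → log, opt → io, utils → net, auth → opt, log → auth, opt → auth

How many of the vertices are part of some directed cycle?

8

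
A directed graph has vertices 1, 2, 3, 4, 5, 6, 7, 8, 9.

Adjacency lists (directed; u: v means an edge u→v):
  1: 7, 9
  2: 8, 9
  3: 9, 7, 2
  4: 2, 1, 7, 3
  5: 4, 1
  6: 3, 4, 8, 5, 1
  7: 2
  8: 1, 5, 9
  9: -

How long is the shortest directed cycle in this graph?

For each vertex v, BFS finds the shortest path from v back to v.
The shortest such closed walk is 5 → 4 → 2 → 8 → 5, length 4.

4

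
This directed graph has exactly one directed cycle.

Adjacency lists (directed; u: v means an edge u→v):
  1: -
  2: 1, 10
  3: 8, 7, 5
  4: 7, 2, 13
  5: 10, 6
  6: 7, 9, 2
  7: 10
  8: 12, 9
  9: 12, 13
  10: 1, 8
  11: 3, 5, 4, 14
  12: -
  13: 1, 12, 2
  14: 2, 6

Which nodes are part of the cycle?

2, 8, 9, 10, 13

DFS with gray/black marking from 8:
8 gray
  12 gray
  12 black
  9 gray
    9→12: 12 black — skip
    13 gray
      1 gray
      1 black
      13→12: 12 black — skip
      2 gray
        2→1: 1 black — skip
        10 gray
          10→1: 1 black — skip
          10→8: 8 is gray → back edge
Back edge closes the cycle 8 → 9 → 13 → 2 → 10 → 8; its vertices are {2, 8, 9, 10, 13}.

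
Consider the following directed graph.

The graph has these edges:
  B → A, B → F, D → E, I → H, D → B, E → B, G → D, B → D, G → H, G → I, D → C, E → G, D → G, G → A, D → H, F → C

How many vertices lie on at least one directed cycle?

A vertex is on a directed cycle iff it belongs to a strongly connected component of size ≥ 2 (or has a self-loop).
The vertices on cycles are {B, D, E, G} — 4 in total.

4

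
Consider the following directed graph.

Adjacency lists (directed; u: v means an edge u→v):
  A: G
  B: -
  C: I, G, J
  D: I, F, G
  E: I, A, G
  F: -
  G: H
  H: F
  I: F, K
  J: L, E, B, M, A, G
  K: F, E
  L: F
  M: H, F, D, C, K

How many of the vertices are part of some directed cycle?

6

A vertex is on a directed cycle iff it belongs to a strongly connected component of size ≥ 2 (or has a self-loop).
The vertices on cycles are {C, E, I, J, K, M} — 6 in total.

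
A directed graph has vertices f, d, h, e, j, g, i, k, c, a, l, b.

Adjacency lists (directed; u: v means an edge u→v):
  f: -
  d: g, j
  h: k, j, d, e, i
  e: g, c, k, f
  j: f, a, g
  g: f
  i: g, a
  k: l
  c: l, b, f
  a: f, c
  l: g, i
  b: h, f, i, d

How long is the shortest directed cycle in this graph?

For each vertex v, BFS finds the shortest path from v back to v.
The shortest such closed walk is h → e → c → b → h, length 4.

4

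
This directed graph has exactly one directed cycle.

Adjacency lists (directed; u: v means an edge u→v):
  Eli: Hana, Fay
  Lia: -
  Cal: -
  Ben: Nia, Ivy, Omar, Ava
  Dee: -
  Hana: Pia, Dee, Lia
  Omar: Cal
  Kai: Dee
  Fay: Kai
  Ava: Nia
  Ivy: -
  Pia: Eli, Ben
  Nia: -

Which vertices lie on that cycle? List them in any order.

DFS with gray/black marking from Eli:
Eli gray
  Hana gray
    Pia gray
      Pia→Eli: Eli is gray → back edge
Back edge closes the cycle Eli → Hana → Pia → Eli; its vertices are {Eli, Pia, Hana}.

Eli, Pia, Hana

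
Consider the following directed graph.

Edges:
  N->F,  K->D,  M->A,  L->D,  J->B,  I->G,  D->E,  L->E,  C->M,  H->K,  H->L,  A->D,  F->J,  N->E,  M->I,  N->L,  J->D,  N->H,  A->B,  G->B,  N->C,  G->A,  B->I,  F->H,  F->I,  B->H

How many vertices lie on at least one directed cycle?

A vertex is on a directed cycle iff it belongs to a strongly connected component of size ≥ 2 (or has a self-loop).
The vertices on cycles are {A, B, G, I} — 4 in total.

4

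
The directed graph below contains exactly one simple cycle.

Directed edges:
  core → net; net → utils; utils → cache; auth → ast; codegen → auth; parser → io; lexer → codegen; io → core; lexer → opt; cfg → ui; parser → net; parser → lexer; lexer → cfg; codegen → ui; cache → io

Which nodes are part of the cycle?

DFS with gray/black marking from net:
net gray
  utils gray
    cache gray
      io gray
        core gray
          core→net: net is gray → back edge
Back edge closes the cycle net → utils → cache → io → core → net; its vertices are {io, net, core, cache, utils}.

io, net, core, cache, utils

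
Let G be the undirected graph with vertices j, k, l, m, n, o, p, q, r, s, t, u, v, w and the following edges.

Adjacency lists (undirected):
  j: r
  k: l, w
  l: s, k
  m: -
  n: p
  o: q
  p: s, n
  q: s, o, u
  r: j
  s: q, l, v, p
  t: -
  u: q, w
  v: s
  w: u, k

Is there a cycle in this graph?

DFS, tracking each vertex's parent; an edge to a visited non-parent vertex closes a cycle.
Start from v:
visit v (parent –)
  visit s (parent v)
    visit q (parent s)
      q–s: parent, skip
      visit o (parent q)
        o–q: parent, skip
      visit u (parent q)
        u–q: parent, skip
        visit w (parent u)
          w–u: parent, skip
          visit k (parent w)
            visit l (parent k)
              l–s: s visited and ≠ parent → cycle
Cycle: s – q – u – w – k – l – s.

Yes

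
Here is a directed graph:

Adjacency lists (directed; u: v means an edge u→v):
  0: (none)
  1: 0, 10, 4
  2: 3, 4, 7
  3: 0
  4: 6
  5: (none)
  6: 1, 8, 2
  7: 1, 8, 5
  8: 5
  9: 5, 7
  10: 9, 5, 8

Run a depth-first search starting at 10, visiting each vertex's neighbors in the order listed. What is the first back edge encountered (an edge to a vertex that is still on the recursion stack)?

1→10

DFS from 10 (visiting each vertex's neighbors in the order listed); mark gray on enter, black on exit:
10 gray
  9 gray
    5 gray
    5 black
    7 gray
      1 gray
        0 gray
        0 black
        1→10: 10 is gray → back edge
First back edge: 1 → 10.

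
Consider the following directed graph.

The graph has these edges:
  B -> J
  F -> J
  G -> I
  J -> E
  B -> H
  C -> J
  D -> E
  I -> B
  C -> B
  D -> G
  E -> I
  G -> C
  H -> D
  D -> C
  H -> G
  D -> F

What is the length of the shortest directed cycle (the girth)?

4

For each vertex v, BFS finds the shortest path from v back to v.
The shortest such closed walk is H → G → I → B → H, length 4.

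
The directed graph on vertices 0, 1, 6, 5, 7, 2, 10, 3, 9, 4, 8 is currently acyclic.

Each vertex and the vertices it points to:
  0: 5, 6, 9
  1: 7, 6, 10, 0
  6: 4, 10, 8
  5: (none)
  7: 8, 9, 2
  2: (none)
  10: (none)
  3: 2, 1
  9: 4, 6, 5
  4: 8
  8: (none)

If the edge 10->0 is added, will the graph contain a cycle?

Yes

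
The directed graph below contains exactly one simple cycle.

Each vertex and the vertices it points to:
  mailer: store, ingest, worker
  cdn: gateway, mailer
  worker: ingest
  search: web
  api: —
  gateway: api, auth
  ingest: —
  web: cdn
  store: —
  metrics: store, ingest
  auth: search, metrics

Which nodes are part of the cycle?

DFS with gray/black marking from search:
search gray
  web gray
    cdn gray
      gateway gray
        api gray
        api black
        auth gray
          auth→search: search is gray → back edge
Back edge closes the cycle search → web → cdn → gateway → auth → search; its vertices are {cdn, web, auth, search, gateway}.

cdn, web, auth, search, gateway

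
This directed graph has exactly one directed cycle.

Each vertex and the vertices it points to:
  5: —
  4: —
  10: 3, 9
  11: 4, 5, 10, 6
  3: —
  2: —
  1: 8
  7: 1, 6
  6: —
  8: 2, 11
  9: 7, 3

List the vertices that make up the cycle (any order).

DFS with gray/black marking from 8:
8 gray
  2 gray
  2 black
  11 gray
    4 gray
    4 black
    5 gray
    5 black
    10 gray
      3 gray
      3 black
      9 gray
        7 gray
          1 gray
            1→8: 8 is gray → back edge
Back edge closes the cycle 8 → 11 → 10 → 9 → 7 → 1 → 8; its vertices are {1, 7, 8, 9, 10, 11}.

1, 7, 8, 9, 10, 11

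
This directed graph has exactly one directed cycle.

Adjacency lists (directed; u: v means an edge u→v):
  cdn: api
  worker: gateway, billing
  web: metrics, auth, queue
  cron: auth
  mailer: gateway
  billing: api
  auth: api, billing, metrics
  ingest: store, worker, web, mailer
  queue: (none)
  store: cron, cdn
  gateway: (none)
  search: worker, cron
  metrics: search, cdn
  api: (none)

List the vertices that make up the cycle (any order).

auth, cron, search, metrics

DFS with gray/black marking from metrics:
metrics gray
  search gray
    worker gray
      gateway gray
      gateway black
      billing gray
        api gray
        api black
      billing black
    worker black
    cron gray
      auth gray
        auth→api: api black — skip
        auth→billing: billing black — skip
        auth→metrics: metrics is gray → back edge
Back edge closes the cycle metrics → search → cron → auth → metrics; its vertices are {auth, cron, search, metrics}.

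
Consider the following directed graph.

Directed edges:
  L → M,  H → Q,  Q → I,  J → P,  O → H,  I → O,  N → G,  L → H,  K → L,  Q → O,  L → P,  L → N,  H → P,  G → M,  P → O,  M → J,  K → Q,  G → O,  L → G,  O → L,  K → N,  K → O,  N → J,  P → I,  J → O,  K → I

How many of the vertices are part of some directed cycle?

A vertex is on a directed cycle iff it belongs to a strongly connected component of size ≥ 2 (or has a self-loop).
The vertices on cycles are {G, H, I, J, L, M, N, O, P, Q} — 10 in total.

10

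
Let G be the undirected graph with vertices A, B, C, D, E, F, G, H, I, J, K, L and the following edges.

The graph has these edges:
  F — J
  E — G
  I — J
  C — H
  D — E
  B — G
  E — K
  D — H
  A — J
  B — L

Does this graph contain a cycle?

DFS, tracking each vertex's parent; an edge to a visited non-parent vertex closes a cycle.
Start from I:
visit I (parent –)
  visit J (parent I)
    visit F (parent J)
      F–J: parent, skip
    visit A (parent J)
      A–J: parent, skip
    J–I: parent, skip
visit B (parent –)
  visit L (parent B)
    L–B: parent, skip
  visit G (parent B)
    visit E (parent G)
      visit D (parent E)
        visit H (parent D)
          H–D: parent, skip
          visit C (parent H)
            C–H: parent, skip
        D–E: parent, skip
      visit K (parent E)
        K–E: parent, skip
      E–G: parent, skip
    G–B: parent, skip
No non-parent visited neighbor found — the graph is a forest.

No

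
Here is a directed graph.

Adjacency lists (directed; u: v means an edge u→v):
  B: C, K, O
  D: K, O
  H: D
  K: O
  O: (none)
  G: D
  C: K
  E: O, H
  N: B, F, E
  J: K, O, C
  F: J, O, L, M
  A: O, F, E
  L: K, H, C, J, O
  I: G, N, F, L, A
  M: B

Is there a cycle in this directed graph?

DFS with white/gray/black marking, starting from G:
G gray
  D gray
    K gray
      O gray
      O black
    K black
    D→O: O black — skip
  D black
G black
B gray
  C gray
    C→K: K black — skip
  C black
  B→K: K black — skip
  B→O: O black — skip
B black
H gray
  H→D: D black — skip
H black
E gray
  E→O: O black — skip
  E→H: H black — skip
E black
N gray
  N→B: B black — skip
  F gray
    J gray
      J→K: K black — skip
      J→O: O black — skip
      J→C: C black — skip
    J black
    F→O: O black — skip
    L gray
      L→K: K black — skip
      L→H: H black — skip
      L→C: C black — skip
      L→J: J black — skip
      L→O: O black — skip
    L black
    M gray
      M→B: B black — skip
    M black
  F black
  N→E: E black — skip
N black
A gray
  A→O: O black — skip
  A→F: F black — skip
  A→E: E black — skip
A black
I gray
  I→G: G black — skip
  I→N: N black — skip
  I→F: F black — skip
  I→L: L black — skip
  I→A: A black — skip
I black
Every edge goes to a white or black vertex — no back edge, so the graph is acyclic.

No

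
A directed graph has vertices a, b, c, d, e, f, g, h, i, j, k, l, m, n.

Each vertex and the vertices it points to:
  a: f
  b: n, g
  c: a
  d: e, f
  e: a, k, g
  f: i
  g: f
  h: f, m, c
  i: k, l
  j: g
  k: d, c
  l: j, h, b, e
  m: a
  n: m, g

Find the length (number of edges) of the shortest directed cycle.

3

For each vertex v, BFS finds the shortest path from v back to v.
The shortest such closed walk is k → d → e → k, length 3.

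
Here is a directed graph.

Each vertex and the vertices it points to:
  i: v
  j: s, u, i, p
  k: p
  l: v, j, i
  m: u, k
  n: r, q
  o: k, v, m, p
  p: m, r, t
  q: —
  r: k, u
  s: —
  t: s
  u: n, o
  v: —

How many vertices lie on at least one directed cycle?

7

A vertex is on a directed cycle iff it belongs to a strongly connected component of size ≥ 2 (or has a self-loop).
The vertices on cycles are {k, m, n, o, p, r, u} — 7 in total.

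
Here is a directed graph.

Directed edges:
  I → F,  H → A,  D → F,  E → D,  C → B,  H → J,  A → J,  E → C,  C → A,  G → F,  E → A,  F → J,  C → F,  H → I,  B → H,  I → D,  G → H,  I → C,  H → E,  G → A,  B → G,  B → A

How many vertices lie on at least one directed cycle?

A vertex is on a directed cycle iff it belongs to a strongly connected component of size ≥ 2 (or has a self-loop).
The vertices on cycles are {B, C, E, G, H, I} — 6 in total.

6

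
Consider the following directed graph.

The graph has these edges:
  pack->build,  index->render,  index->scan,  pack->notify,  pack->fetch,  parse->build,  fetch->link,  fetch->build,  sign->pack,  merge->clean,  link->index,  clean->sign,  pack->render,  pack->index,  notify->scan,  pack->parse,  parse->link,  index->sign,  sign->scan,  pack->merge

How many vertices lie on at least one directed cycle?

8

A vertex is on a directed cycle iff it belongs to a strongly connected component of size ≥ 2 (or has a self-loop).
The vertices on cycles are {link, pack, sign, clean, fetch, index, merge, parse} — 8 in total.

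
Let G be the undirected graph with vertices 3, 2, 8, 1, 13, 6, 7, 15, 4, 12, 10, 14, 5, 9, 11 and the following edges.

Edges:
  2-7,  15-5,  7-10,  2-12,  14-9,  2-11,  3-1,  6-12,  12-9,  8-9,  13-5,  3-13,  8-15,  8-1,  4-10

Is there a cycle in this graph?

DFS, tracking each vertex's parent; an edge to a visited non-parent vertex closes a cycle.
Start from 6:
visit 6 (parent –)
  visit 12 (parent 6)
    visit 9 (parent 12)
      visit 14 (parent 9)
        14–9: parent, skip
      9–12: parent, skip
      visit 8 (parent 9)
        visit 15 (parent 8)
          15–8: parent, skip
          visit 5 (parent 15)
            visit 13 (parent 5)
              13–5: parent, skip
              visit 3 (parent 13)
                visit 1 (parent 3)
                  1–8: 8 visited and ≠ parent → cycle
Cycle: 8 – 15 – 5 – 13 – 3 – 1 – 8.

Yes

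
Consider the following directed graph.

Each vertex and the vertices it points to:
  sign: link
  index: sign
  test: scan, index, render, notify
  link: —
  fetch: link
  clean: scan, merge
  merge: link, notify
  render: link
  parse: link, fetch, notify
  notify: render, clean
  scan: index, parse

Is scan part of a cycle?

scan is on a cycle iff scan can reach itself via ≥1 edge.
scan → parse → notify → clean → scan — yes.

Yes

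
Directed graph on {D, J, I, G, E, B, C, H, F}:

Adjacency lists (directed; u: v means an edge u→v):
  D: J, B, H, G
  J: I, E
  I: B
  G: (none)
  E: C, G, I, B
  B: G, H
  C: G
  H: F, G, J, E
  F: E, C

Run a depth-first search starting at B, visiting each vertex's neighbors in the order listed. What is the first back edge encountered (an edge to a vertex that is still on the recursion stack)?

DFS from B (visiting each vertex's neighbors in the order listed); mark gray on enter, black on exit:
B gray
  G gray
  G black
  H gray
    F gray
      E gray
        C gray
          C→G: G black — skip
        C black
        E→G: G black — skip
        I gray
          I→B: B is gray → back edge
First back edge: I → B.

I→B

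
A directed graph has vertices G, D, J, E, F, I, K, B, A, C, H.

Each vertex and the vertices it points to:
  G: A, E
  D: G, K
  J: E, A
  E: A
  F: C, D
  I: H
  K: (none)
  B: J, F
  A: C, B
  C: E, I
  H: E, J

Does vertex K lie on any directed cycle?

No

K lies on a cycle iff there is a path from K back to itself.
Exploring from K, it never reaches itself; equivalently, its strongly connected component is a singleton.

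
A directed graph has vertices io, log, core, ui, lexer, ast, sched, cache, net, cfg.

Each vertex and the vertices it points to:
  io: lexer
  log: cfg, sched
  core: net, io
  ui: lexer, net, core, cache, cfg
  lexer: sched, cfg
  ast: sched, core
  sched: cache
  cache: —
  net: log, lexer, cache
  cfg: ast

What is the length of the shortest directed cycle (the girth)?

For each vertex v, BFS finds the shortest path from v back to v.
The shortest such closed walk is core → net → lexer → cfg → ast → core, length 5.

5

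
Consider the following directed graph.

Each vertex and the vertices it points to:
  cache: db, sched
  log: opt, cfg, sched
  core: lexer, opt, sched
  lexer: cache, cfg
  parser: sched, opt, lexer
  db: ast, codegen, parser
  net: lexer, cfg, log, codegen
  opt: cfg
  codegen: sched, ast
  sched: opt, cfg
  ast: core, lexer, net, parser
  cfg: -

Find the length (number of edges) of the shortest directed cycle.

For each vertex v, BFS finds the shortest path from v back to v.
The shortest such closed walk is ast → net → codegen → ast, length 3.

3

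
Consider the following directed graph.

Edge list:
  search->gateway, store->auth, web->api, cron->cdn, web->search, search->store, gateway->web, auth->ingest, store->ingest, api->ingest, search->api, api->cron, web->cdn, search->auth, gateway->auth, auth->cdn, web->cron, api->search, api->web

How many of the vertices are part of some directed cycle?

A vertex is on a directed cycle iff it belongs to a strongly connected component of size ≥ 2 (or has a self-loop).
The vertices on cycles are {api, web, search, gateway} — 4 in total.

4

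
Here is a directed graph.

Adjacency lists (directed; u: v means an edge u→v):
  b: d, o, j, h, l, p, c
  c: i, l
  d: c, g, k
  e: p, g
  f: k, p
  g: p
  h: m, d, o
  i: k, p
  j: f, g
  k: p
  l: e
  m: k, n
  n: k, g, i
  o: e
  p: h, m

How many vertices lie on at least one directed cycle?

A vertex is on a directed cycle iff it belongs to a strongly connected component of size ≥ 2 (or has a self-loop).
The vertices on cycles are {c, d, e, g, h, i, k, l, m, n, o, p} — 12 in total.

12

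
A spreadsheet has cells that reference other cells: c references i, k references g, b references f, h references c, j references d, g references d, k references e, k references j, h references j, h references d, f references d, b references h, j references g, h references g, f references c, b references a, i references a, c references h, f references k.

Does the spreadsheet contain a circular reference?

Yes

DFS with white/gray/black marking, starting from b:
b gray
  h gray
    j gray
      g gray
        d gray
        d black
      g black
      j→d: d black — skip
    j black
    c gray
      i gray
        a gray
        a black
      i black
      c→h: h is gray → back edge
Back edge found, so a cycle exists: h → c → h.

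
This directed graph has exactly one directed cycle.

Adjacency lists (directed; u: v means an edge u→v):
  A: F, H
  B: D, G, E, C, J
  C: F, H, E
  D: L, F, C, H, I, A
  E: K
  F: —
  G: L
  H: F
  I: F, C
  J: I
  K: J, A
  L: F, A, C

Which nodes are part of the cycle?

C, E, I, J, K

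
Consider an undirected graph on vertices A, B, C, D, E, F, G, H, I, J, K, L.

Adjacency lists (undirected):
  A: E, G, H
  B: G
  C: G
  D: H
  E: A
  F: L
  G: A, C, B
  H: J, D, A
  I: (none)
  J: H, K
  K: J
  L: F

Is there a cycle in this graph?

DFS, tracking each vertex's parent; an edge to a visited non-parent vertex closes a cycle.
Start from I:
visit I (parent –)
visit A (parent –)
  visit E (parent A)
    E–A: parent, skip
  visit G (parent A)
    G–A: parent, skip
    visit C (parent G)
      C–G: parent, skip
    visit B (parent G)
      B–G: parent, skip
  visit H (parent A)
    visit J (parent H)
      J–H: parent, skip
      visit K (parent J)
        K–J: parent, skip
    visit D (parent H)
      D–H: parent, skip
    H–A: parent, skip
visit F (parent –)
  visit L (parent F)
    L–F: parent, skip
No non-parent visited neighbor found — the graph is a forest.

No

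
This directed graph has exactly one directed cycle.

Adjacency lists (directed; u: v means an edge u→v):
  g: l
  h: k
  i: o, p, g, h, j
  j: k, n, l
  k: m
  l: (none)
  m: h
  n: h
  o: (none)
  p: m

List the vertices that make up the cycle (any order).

h, k, m

DFS with gray/black marking from k:
k gray
  m gray
    h gray
      h→k: k is gray → back edge
Back edge closes the cycle k → m → h → k; its vertices are {h, k, m}.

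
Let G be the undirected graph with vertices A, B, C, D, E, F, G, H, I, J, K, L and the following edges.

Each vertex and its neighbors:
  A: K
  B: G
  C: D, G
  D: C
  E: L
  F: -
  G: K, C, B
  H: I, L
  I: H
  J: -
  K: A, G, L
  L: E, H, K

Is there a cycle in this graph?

DFS, tracking each vertex's parent; an edge to a visited non-parent vertex closes a cycle.
Start from J:
visit J (parent –)
visit A (parent –)
  visit K (parent A)
    K–A: parent, skip
    visit G (parent K)
      G–K: parent, skip
      visit C (parent G)
        visit D (parent C)
          D–C: parent, skip
        C–G: parent, skip
      visit B (parent G)
        B–G: parent, skip
    visit L (parent K)
      visit E (parent L)
        E–L: parent, skip
      visit H (parent L)
        visit I (parent H)
          I–H: parent, skip
        H–L: parent, skip
      L–K: parent, skip
visit F (parent –)
No non-parent visited neighbor found — the graph is a forest.

No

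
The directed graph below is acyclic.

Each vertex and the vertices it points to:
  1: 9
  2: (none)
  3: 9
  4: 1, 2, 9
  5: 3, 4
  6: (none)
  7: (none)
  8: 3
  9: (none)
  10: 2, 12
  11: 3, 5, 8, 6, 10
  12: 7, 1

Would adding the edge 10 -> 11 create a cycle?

Yes

Adding 10→11 creates a cycle iff 11 can already reach 10.
Path from 11: 11 → 10.
So 11 → … → 10 → 11 is a cycle.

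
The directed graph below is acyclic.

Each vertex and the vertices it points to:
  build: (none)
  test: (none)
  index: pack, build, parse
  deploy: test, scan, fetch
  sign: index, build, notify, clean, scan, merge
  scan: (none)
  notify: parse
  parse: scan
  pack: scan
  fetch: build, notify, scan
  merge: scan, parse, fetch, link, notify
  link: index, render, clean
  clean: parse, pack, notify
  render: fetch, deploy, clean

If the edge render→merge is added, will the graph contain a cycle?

Adding render→merge creates a cycle iff merge can already reach render.
Path from merge: merge → link → render.
So merge → … → render → merge is a cycle.

Yes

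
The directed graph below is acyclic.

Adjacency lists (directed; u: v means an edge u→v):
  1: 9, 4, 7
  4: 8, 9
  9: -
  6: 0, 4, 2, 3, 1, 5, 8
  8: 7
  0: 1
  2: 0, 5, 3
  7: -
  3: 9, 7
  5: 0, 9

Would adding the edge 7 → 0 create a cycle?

Adding 7→0 creates a cycle iff 0 can already reach 7.
Path from 0: 0 → 1 → 7.
So 0 → … → 7 → 0 is a cycle.

Yes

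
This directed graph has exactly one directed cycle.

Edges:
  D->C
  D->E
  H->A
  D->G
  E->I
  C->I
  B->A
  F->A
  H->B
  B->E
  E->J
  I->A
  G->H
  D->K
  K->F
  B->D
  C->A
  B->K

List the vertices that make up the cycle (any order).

B, D, G, H

DFS with gray/black marking from H:
H gray
  B gray
    E gray
      J gray
      J black
      I gray
        A gray
        A black
      I black
    E black
    D gray
      C gray
        C→I: I black — skip
        C→A: A black — skip
      C black
      K gray
        F gray
          F→A: A black — skip
        F black
      K black
      G gray
        G→H: H is gray → back edge
Back edge closes the cycle H → B → D → G → H; its vertices are {B, D, G, H}.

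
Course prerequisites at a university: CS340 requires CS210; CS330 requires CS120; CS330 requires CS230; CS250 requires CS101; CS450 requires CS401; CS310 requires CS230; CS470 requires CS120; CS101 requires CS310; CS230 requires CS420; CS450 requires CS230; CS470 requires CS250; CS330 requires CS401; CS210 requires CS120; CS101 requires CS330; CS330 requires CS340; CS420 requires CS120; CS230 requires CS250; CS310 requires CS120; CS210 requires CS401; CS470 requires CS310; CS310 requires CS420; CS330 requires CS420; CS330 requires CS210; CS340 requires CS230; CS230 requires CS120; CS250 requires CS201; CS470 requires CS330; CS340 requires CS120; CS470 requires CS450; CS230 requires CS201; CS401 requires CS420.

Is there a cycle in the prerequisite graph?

DFS with white/gray/black marking, starting from CS120:
CS120 gray
CS120 black
CS210 gray
  CS401 gray
    CS420 gray
      CS420→CS120: CS120 black — skip
    CS420 black
  CS401 black
  CS210→CS120: CS120 black — skip
CS210 black
CS101 gray
  CS330 gray
    CS330→CS210: CS210 black — skip
    CS330→CS401: CS401 black — skip
    CS330→CS420: CS420 black — skip
    CS330→CS120: CS120 black — skip
    CS230 gray
      CS230→CS420: CS420 black — skip
      CS201 gray
      CS201 black
      CS230→CS120: CS120 black — skip
      CS250 gray
        CS250→CS201: CS201 black — skip
        CS250→CS101: CS101 is gray → back edge
Back edge found, so a cycle exists: CS101 → CS330 → CS230 → CS250 → CS101.

Yes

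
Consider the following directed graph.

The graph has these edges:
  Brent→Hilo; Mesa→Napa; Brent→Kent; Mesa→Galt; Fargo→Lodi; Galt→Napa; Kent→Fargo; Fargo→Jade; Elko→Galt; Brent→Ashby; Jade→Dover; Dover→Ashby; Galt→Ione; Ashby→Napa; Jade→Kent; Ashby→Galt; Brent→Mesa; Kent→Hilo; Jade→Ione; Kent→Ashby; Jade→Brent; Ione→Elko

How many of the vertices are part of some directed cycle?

A vertex is on a directed cycle iff it belongs to a strongly connected component of size ≥ 2 (or has a self-loop).
The vertices on cycles are {Elko, Galt, Ione, Jade, Kent, Brent, Fargo} — 7 in total.

7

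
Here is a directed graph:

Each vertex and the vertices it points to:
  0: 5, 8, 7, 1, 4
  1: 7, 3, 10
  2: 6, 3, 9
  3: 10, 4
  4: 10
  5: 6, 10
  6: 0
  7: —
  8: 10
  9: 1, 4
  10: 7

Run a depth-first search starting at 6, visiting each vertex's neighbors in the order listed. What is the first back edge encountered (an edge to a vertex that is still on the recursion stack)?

DFS from 6 (visiting each vertex's neighbors in the order listed); mark gray on enter, black on exit:
6 gray
  0 gray
    5 gray
      5→6: 6 is gray → back edge
First back edge: 5 → 6.

5→6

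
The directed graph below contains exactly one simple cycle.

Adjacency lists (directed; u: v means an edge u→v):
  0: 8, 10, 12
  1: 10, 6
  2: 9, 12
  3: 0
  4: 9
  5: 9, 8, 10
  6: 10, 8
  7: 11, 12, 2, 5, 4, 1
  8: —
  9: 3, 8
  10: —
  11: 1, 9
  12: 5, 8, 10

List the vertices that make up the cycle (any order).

DFS with gray/black marking from 9:
9 gray
  3 gray
    0 gray
      8 gray
      8 black
      10 gray
      10 black
      12 gray
        5 gray
          5→9: 9 is gray → back edge
Back edge closes the cycle 9 → 3 → 0 → 12 → 5 → 9; its vertices are {0, 3, 5, 9, 12}.

0, 3, 5, 9, 12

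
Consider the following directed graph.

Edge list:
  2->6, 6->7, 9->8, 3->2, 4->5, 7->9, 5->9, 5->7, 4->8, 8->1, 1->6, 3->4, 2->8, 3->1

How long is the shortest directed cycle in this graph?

5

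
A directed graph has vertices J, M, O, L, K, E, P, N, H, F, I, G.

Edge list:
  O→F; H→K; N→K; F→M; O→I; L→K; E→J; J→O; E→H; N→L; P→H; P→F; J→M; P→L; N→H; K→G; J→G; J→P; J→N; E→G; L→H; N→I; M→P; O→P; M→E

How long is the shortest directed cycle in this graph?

For each vertex v, BFS finds the shortest path from v back to v.
The shortest such closed walk is J → M → E → J, length 3.

3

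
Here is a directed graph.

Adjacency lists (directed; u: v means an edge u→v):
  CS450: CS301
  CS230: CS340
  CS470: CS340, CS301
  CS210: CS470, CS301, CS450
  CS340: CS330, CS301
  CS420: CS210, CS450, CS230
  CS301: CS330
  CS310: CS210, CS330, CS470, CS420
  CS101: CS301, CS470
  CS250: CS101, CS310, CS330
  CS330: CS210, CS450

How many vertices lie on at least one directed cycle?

6

A vertex is on a directed cycle iff it belongs to a strongly connected component of size ≥ 2 (or has a self-loop).
The vertices on cycles are {CS210, CS301, CS330, CS340, CS450, CS470} — 6 in total.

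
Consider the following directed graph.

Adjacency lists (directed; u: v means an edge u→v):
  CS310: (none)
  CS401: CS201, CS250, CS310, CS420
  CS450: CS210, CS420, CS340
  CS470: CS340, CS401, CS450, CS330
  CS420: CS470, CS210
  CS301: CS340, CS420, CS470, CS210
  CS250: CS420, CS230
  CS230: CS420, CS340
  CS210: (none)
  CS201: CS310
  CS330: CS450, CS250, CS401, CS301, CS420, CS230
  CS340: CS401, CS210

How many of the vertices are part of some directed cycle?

A vertex is on a directed cycle iff it belongs to a strongly connected component of size ≥ 2 (or has a self-loop).
The vertices on cycles are {CS230, CS250, CS301, CS330, CS340, CS401, CS420, CS450, CS470} — 9 in total.

9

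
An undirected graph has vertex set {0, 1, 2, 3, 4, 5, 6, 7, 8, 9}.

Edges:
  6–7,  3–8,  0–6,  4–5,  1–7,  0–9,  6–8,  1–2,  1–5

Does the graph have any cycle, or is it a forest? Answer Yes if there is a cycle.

DFS, tracking each vertex's parent; an edge to a visited non-parent vertex closes a cycle.
Start from 6:
visit 6 (parent –)
  visit 0 (parent 6)
    visit 9 (parent 0)
      9–0: parent, skip
    0–6: parent, skip
  visit 7 (parent 6)
    visit 1 (parent 7)
      visit 2 (parent 1)
        2–1: parent, skip
      visit 5 (parent 1)
        visit 4 (parent 5)
          4–5: parent, skip
        5–1: parent, skip
      1–7: parent, skip
    7–6: parent, skip
  visit 8 (parent 6)
    8–6: parent, skip
    visit 3 (parent 8)
      3–8: parent, skip
No non-parent visited neighbor found — the graph is a forest.

No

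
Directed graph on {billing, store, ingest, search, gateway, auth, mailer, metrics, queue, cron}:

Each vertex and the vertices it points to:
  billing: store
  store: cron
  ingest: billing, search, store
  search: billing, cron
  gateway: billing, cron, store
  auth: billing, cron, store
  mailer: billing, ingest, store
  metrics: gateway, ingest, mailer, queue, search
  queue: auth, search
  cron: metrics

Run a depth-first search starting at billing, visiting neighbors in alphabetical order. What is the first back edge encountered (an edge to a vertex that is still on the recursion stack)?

DFS from billing (visiting neighbors in alphabetical order); mark gray on enter, black on exit:
billing gray
  store gray
    cron gray
      metrics gray
        gateway gray
          gateway→billing: billing is gray → back edge
First back edge: gateway → billing.

gateway->billing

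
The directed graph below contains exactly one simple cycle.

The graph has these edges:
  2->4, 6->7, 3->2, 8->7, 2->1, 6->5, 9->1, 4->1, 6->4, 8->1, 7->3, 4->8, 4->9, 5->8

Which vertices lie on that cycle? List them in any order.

2, 3, 4, 7, 8

DFS with gray/black marking from 7:
7 gray
  3 gray
    2 gray
      1 gray
      1 black
      4 gray
        9 gray
          9→1: 1 black — skip
        9 black
        8 gray
          8→1: 1 black — skip
          8→7: 7 is gray → back edge
Back edge closes the cycle 7 → 3 → 2 → 4 → 8 → 7; its vertices are {2, 3, 4, 7, 8}.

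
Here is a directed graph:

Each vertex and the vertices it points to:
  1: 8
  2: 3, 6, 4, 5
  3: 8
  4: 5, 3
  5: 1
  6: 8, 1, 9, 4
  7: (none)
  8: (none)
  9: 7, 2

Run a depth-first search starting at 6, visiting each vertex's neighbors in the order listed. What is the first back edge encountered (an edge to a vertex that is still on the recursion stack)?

2→6

DFS from 6 (visiting each vertex's neighbors in the order listed); mark gray on enter, black on exit:
6 gray
  8 gray
  8 black
  1 gray
    1→8: 8 black — skip
  1 black
  9 gray
    7 gray
    7 black
    2 gray
      3 gray
        3→8: 8 black — skip
      3 black
      2→6: 6 is gray → back edge
First back edge: 2 → 6.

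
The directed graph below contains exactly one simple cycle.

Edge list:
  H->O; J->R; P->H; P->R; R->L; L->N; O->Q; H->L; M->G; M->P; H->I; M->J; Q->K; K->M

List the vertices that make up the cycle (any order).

H, K, M, O, P, Q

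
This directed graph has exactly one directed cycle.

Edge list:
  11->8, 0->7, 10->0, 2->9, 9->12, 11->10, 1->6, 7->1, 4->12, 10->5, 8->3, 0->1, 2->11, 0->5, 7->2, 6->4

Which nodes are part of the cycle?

0, 2, 7, 10, 11

DFS with gray/black marking from 0:
0 gray
  1 gray
    6 gray
      4 gray
        12 gray
        12 black
      4 black
    6 black
  1 black
  7 gray
    7→1: 1 black — skip
    2 gray
      11 gray
        10 gray
          5 gray
          5 black
          10→0: 0 is gray → back edge
Back edge closes the cycle 0 → 7 → 2 → 11 → 10 → 0; its vertices are {0, 2, 7, 10, 11}.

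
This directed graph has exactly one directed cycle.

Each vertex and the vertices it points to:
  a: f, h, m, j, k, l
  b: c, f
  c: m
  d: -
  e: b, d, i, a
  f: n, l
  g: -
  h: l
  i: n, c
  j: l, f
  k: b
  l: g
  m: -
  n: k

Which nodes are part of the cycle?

DFS with gray/black marking from k:
k gray
  b gray
    c gray
      m gray
      m black
    c black
    f gray
      n gray
        n→k: k is gray → back edge
Back edge closes the cycle k → b → f → n → k; its vertices are {b, f, k, n}.

b, f, k, n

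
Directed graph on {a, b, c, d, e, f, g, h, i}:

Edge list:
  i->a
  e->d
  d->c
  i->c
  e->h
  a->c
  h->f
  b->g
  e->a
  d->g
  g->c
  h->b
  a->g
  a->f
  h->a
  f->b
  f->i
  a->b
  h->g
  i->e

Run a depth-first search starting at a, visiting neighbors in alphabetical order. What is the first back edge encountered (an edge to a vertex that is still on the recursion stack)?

i→a

DFS from a (visiting neighbors in alphabetical order); mark gray on enter, black on exit:
a gray
  b gray
    g gray
      c gray
      c black
    g black
  b black
  a→c: c black — skip
  f gray
    f→b: b black — skip
    i gray
      i→a: a is gray → back edge
First back edge: i → a.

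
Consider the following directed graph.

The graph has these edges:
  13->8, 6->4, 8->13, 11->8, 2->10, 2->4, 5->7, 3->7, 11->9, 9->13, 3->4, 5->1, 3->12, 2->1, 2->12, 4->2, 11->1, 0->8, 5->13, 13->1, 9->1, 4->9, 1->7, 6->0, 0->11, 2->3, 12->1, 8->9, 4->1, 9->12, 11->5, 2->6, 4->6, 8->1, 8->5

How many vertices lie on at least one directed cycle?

8

A vertex is on a directed cycle iff it belongs to a strongly connected component of size ≥ 2 (or has a self-loop).
The vertices on cycles are {2, 3, 4, 5, 6, 8, 9, 13} — 8 in total.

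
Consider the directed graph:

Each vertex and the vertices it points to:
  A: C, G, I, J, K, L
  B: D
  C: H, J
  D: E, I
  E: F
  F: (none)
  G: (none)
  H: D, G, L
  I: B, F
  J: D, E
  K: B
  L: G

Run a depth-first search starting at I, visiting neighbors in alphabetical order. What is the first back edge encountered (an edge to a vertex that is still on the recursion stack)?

DFS from I (visiting neighbors in alphabetical order); mark gray on enter, black on exit:
I gray
  B gray
    D gray
      E gray
        F gray
        F black
      E black
      D→I: I is gray → back edge
First back edge: D → I.

D->I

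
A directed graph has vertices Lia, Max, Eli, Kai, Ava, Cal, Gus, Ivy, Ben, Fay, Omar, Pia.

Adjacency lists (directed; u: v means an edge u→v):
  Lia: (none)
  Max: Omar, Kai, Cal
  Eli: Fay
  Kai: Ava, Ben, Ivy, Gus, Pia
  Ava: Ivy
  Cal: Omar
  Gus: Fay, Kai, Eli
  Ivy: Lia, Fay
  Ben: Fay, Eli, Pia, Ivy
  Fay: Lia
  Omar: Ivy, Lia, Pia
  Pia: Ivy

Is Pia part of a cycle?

No

Pia lies on a cycle iff there is a path from Pia back to itself.
Exploring from Pia, it never reaches itself; equivalently, its strongly connected component is a singleton.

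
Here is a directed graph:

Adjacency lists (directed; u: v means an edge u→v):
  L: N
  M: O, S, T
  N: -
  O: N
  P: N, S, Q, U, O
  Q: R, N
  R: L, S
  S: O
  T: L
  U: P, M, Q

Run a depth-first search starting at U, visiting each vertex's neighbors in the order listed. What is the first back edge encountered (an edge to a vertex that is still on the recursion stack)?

P→U

DFS from U (visiting each vertex's neighbors in the order listed); mark gray on enter, black on exit:
U gray
  P gray
    N gray
    N black
    S gray
      O gray
        O→N: N black — skip
      O black
    S black
    Q gray
      R gray
        L gray
          L→N: N black — skip
        L black
        R→S: S black — skip
      R black
      Q→N: N black — skip
    Q black
    P→U: U is gray → back edge
First back edge: P → U.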